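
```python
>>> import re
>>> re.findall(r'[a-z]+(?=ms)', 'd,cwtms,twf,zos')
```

The positive lookaround only admits positions where the adjacent text matches; those characters stay outside the span.
Matches: at [2:5] → 'cwt'.
`findall` yields the raw match text (1 of them) because the pattern has no groups.

['cwt']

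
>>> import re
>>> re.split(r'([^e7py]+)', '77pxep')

This matches one or more of any character except [e7py] (captured).
With a capturing group present, the delimiter's captured portion is kept in the result list.

['77p', 'x', 'ep']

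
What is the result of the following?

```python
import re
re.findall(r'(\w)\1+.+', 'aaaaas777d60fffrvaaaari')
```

['a']

A backreference is literal: `\1` must see the identical characters the first group matched.
With a single group, `findall` returns only what that group captured — 1 item.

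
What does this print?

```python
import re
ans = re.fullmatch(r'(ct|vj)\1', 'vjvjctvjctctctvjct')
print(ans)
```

After group 1 captures some text, `\1` only succeeds where that same text appears again.
`fullmatch` succeeds only if the pattern covers the string from start to end.
Here the string isn't matched end-to-end, so the call returns None.

None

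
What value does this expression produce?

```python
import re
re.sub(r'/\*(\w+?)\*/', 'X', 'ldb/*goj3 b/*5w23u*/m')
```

Matches: at [11:20] → '/*5w23u*/'.
`sub` substitutes 'X' at each match site.

'ldb/*goj3 bXm'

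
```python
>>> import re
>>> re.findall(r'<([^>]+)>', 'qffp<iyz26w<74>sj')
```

['iyz26w<74']

Walking the string: at [4:15] match '<iyz26w<74>', group 1 = 'iyz26w<74'.
With a single group, `findall` returns only what that group captured — 1 item.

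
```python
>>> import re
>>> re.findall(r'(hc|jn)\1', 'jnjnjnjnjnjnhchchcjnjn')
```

`\1` has to match the exact text group 1 already captured.
Walking the string: at [0:4] match 'jnjn', group 1 = 'jn'; at [4:8] match 'jnjn', group 1 = 'jn'; at [8:12] match 'jnjn', group 1 = 'jn'; at [12:16] match 'hchc', group 1 = 'hc'; at [18:22] match 'jnjn', group 1 = 'jn'.
With a single group, `findall` returns only what that group captured — 5 items.

['jn', 'jn', 'jn', 'hc', 'jn']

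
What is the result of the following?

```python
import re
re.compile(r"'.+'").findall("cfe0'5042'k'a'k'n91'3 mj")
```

["'5042'k'a'k'n91'"]

Matches: at [4:20] → "'5042'k'a'k'n91'".
With no groups in the pattern, `findall` gives back each whole match — 1 here.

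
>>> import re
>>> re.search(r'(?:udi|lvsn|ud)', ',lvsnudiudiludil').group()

The match spans [1:5] → 'lvsn'.

'lvsn'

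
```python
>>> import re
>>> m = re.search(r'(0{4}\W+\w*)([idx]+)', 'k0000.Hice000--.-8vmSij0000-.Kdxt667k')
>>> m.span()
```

This matches exactly 4 of a literal '0', then one or more of a non-word character, then zero or more of a word character (captured); then one or more of one of [idx] (captured).
`search` walks the string left to right and returns the first match it finds.
The match spans [1:8] → '0000.Hi'.
Captured: group 1 = '0000.H', group 2 = 'i'.

(1, 8)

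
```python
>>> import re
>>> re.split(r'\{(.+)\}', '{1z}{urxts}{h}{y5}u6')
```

['', '1z}{urxts}{h}{y5', 'u6']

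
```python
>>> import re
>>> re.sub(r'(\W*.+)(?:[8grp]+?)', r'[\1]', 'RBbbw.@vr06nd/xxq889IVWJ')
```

'[RBbbw.@vr06nd/xxq8]9IVWJ'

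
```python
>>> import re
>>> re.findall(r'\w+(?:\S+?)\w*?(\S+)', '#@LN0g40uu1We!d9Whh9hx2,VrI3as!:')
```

['d9Whh9hx2,VrI3as!:']

The pattern matches one or more of a word character; then one or more of a non-whitespace character (lazy) (non-capturing group); then zero or more of a word character (lazy); then one or more of a non-whitespace character (captured).
With the lazy modifier that quantifier settles for the fewest repetitions that let the rest of the pattern succeed (the atoms after it are unaffected and can still be greedy).
Matches: at [2:32] match 'LN0g40uu1We!d9Whh9hx2,VrI3as!:', group 1 = 'd9Whh9hx2,VrI3as!:'.
`findall` collects group 1 from the one match (1 total).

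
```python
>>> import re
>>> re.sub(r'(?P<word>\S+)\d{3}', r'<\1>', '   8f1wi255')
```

The pattern matches one or more of a non-whitespace character (captured as 'word'); then exactly 3 of a digit.
Matches: at [3:11] → '8f1wi255'.
Each match is replaced using the text its own group 1 captured.

'   <8f1wi>'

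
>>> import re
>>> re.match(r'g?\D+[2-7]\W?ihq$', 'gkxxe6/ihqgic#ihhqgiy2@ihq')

None

Pattern: optionally a literal 'g', then one or more of a non-digit, then a character in [2-7]; then optionally a non-word character, then the literal 'ihq'; then anchored at the end.
`re.match` only tries the pattern at the start of the string.
Here the pattern fails at index 0, so the call returns None.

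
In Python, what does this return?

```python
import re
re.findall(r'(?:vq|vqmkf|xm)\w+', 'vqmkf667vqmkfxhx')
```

Walking the string: at [0:16] → 'vqmkf667vqmkfxhx'.
`findall` yields the raw match text (1 of them) because the pattern has no groups.

['vqmkf667vqmkfxhx']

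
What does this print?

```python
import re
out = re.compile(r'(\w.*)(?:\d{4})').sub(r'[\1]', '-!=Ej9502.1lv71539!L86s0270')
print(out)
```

Each match is replaced using the text its own group 1 captured.

-!=[Ej9502.1lv71539!L86s]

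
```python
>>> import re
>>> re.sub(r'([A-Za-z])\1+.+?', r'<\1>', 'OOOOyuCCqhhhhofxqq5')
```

A backreference is literal: `\1` must see the identical characters the first group matched.
Each match is replaced using the text its own group 1 captured.

'<O>u<C><h>fx<q>'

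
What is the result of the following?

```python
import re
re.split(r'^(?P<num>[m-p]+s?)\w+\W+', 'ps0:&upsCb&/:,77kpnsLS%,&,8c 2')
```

['', 'ps', 'upsCb&/:,77kpnsLS%,&,8c 2']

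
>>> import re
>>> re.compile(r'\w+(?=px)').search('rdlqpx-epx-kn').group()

'rdlq'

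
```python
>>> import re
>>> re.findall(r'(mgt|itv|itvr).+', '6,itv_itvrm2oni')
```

['itv']

Scanning left to right: at [2:15] match 'itv_itvrm2oni', group 1 = 'itv'.
One capturing group, so `findall` returns just the captured substring from the one match — 1 in all.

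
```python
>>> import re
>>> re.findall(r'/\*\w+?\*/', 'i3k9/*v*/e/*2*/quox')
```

No capturing groups, so `findall` returns the 2 full match strings.

['/*v*/', '/*2*/']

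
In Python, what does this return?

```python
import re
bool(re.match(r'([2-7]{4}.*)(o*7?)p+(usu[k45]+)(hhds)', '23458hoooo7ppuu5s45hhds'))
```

False

With `match`, the pattern is implicitly anchored at the beginning.
Here position 0 doesn't satisfy it, so the call returns None, and `bool(None)` is False.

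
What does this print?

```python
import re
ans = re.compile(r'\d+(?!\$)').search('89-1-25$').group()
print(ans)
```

A negative assertion filters positions out without eating any characters.
`search` walks the string left to right and returns the first match it finds.
The match spans [0:2] → '89'.

89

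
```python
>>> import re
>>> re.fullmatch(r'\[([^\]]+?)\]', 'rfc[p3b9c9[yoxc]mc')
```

`re.fullmatch` is like wrapping the pattern in `^…$` (in single-line mode).
Here the string isn't matched end-to-end, so the call returns None.

None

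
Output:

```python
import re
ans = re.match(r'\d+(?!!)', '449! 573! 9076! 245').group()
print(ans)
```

44

The negative lookaround is zero-width — it rules out positions where the adjacent text would match, without consuming anything.
`match` is anchored at position 0; if the pattern doesn't fit there, it returns None.
The match spans [0:2] → '44'.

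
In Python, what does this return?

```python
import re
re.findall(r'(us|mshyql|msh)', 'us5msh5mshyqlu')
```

['us', 'msh', 'mshyql']

Alternation tries branches left to right and keeps the first one that lets the overall match succeed at that position.
With a single group, `findall` returns only what that group captured — 3 items.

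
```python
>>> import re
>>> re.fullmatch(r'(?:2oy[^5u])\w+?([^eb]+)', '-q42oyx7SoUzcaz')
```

The pattern matches the literal '2oy', then any character except [5u] (non-capturing group); then one or more of a word character (lazy); then one or more of any character except [eb] (captured).
`fullmatch` succeeds only if the pattern covers the string from start to end.
Here there's no way to consume every character, so the call returns None.

None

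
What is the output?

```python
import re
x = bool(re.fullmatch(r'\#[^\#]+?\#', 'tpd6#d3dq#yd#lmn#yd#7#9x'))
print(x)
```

False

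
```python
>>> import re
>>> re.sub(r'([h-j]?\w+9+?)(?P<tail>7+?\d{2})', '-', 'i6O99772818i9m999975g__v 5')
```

The pattern matches optionally a character in [h-j], then one or more of a word character, then one or more of the literal '9' (lazy) (captured); then one or more of a literal '7' (lazy), then exactly 2 of a digit (captured as 'tail').
A `+?`/`*?`/`{m,n}?` starts at its minimum and grows only as far as needed for what follows to match.
Matches: at [0:8] → 'i6O99772'.
`sub` substitutes '-' at each match site.

'-818i9m999975g__v 5'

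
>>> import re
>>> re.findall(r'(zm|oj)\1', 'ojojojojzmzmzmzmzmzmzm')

`\1` is not a pattern — it's the concrete string captured by group 1, re-applied verbatim.
One capturing group, so `findall` returns just the captured substring from each match — 5 in all.

['oj', 'oj', 'zm', 'zm', 'zm']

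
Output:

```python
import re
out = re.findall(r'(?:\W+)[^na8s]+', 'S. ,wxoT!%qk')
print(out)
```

['. ,wxoT!%qk']

No capturing groups, so `findall` returns the 1 full match string.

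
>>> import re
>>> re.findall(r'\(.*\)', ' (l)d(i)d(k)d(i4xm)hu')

With no groups in the pattern, `findall` gives back each whole match — 1 here.

['(l)d(i)d(k)d(i4xm)']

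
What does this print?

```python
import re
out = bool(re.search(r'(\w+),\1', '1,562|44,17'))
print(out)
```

False

After group 1 captures some text, `\1` only succeeds where that same text appears again.
`re.search` scans for the first position where the pattern succeeds.
Here the pattern never matches, so the call returns None, and `bool(None)` is False.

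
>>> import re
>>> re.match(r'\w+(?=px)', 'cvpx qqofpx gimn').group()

'cv'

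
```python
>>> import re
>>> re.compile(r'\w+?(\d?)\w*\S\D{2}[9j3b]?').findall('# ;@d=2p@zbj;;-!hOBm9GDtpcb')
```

The pattern matches one or more of a word character (lazy); then optionally a digit (captured); then zero or more of a word character, then a non-whitespace character; then exactly 2 of a non-digit, then optionally one of [9j3b].
Scanning left to right: at [6:12] match '2p@zbj', group 1 = ''; at [16:27] match 'hOBm9GDtpcb', group 1 = ''.
One capturing group, so `findall` returns just the captured substring from each match — 2 in all.

['', '']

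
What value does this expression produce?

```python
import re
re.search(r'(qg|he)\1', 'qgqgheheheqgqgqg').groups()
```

The backreference `\1` re-matches whatever the first group consumed, character for character.
`re.search` scans for the first position where the pattern succeeds.
The match spans [0:4] → 'qgqg'.
Captured: group 1 = 'qg'.

('qg',)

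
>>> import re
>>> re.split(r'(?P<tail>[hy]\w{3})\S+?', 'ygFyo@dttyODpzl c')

This matches one of [hy], then exactly 3 of a word character (captured as 'tail'); then one or more of a non-whitespace character (lazy).
A `+?`/`*?`/`{m,n}?` starts at its minimum and grows only as far as needed for what follows to match.
Matches to split on: at [0:5] → 'ygFyo'; at [9:14] → 'yODpz'.
The group in the pattern means `split` returns the separators' captures alongside the pieces.

['', 'ygFy', '@dtt', 'yODp', 'l c']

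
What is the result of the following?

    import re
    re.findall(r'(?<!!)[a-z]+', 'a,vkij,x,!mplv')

The negative lookaround is zero-width — it rules out positions where the adjacent text would match, without consuming anything.
Walking the string: at [0:1] → 'a'; at [2:6] → 'vkij'; at [7:8] → 'x'; at [11:14] → 'plv'.
No capturing groups, so `findall` returns the 4 full match strings.

['a', 'vkij', 'x', 'plv']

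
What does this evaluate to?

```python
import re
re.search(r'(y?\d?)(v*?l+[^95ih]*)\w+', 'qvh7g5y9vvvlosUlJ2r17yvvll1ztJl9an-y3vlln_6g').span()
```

This matches optionally the literal 'y', then optionally a digit (captured); then zero or more of the literal 'v' (lazy), then one or more of a literal 'l', then zero or more of any character except [95ih] (captured); then one or more of a word character.
Unlike `match`, `search` isn't anchored — it looks for the pattern anywhere in the string.
The match spans [6:34] → 'y9vvvlosUlJ2r17yvvll1ztJl9an'.
Captured: group 1 = 'y9', group 2 = 'vvvlosUlJ2r17yvvll1ztJl'.

(6, 34)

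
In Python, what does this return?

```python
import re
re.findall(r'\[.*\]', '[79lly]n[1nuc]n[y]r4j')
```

Scanning left to right: at [0:18] → '[79lly]n[1nuc]n[y]'.
No capturing groups, so `findall` returns the 1 full match string.

['[79lly]n[1nuc]n[y]']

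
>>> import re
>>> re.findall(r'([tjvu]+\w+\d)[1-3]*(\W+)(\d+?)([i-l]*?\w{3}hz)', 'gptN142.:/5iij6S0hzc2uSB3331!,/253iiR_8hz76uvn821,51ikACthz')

[('tN142', '.:/', '5', 'iij6S0hz'), ('uSB3331', '!,/', '253', 'iiR_8hz'), ('uvn821', ',', '51', 'ikACthz')]

This matches one or more of one of [tjvu], then one or more of a word character, then a digit (captured); then zero or more of a character in [1-3]; then one or more of a non-word character (captured); then one or more of a digit (lazy) (captured); then zero or more of a character in [i-l] (lazy), then exactly 3 of a word character, then the literal 'hz' (captured).
Walking the string: at [2:19] match 'tN142.:/5iij6S0hz', groups = ('tN142', '.:/', '5', 'iij6S0hz'); at [21:41] match 'uSB3331!,/253iiR_8hz', groups = ('uSB3331', '!,/', '253', 'iiR_8hz'); at [43:59] match 'uvn821,51ikACthz', groups = ('uvn821', ',', '51', 'ikACthz').
`findall` packs the 4 group values into a tuple for every match.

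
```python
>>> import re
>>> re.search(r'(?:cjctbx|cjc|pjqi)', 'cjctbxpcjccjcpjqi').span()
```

(0, 6)

Branches in `(...|...)` are attempted left-to-right; the first branch that allows the whole pattern to succeed is taken.
`re.search` scans for the first position where the pattern succeeds.
The match spans [0:6] → 'cjctbx'.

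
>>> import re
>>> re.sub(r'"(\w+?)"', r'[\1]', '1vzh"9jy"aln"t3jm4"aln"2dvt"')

'1vzh[9jy]aln[t3jm4]aln[2dvt]'

The replacement refers to a captured group, so each match is rewritten using its own captured text.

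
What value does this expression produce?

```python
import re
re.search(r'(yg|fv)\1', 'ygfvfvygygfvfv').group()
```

`\1` is not a pattern — it's the concrete string captured by group 1, re-applied verbatim.
The match spans [2:6] → 'fvfv'.

'fvfv'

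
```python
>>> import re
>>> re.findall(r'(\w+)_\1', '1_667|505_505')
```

`\1` has to match the exact text group 1 already captured.
With a single group, `findall` returns only what that group captured — 1 item.

['505']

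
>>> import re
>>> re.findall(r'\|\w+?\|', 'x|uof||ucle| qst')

Matches: at [1:6] → '|uof|'; at [6:12] → '|ucle|'.
`findall` yields the raw match text (2 of them) because the pattern has no groups.

['|uof|', '|ucle|']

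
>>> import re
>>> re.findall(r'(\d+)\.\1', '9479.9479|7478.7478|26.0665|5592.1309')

['9479', '7478']

The backreference `\1` re-matches whatever the first group consumed, character for character.
Matches: at [0:9] match '9479.9479', group 1 = '9479'; at [10:19] match '7478.7478', group 1 = '7478'.
One capturing group, so `findall` returns just the captured substring from each match — 2 in all.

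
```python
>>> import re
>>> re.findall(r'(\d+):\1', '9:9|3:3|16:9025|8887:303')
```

A backreference is literal: `\1` must see the identical characters the first group matched.
Walking the string: at [0:3] match '9:9', group 1 = '9'; at [4:7] match '3:3', group 1 = '3'.
`findall` collects group 1 from each match (2 total).

['9', '3']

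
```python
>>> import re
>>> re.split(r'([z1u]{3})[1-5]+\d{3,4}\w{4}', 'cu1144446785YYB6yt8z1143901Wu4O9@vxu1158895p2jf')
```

['c', 'u11', 'yt8', 'z11', '9@vx', 'u11', '']

The pattern matches exactly 3 of one of [z1u] (captured); then one or more of a character in [1-5]; then 3 to 4 of a digit, then exactly 4 of a word character.
Matches to split on: at [1:16] → 'u1144446785YYB6'; at [19:31] → 'z1143901Wu4O'; at [35:47] → 'u1158895p2jf'.
`re.split` interleaves the captured-group text with the surrounding fragments.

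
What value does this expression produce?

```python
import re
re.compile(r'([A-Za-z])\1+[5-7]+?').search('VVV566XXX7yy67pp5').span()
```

`\1` is not a pattern — it's the concrete string captured by group 1, re-applied verbatim.
The match spans [0:4] → 'VVV5'.

(0, 4)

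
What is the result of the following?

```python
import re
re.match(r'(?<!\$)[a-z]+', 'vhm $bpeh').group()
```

The negative lookahead/lookbehind blocks any match where the forbidden context is present.
`re.match` won't scan ahead — the pattern has to work from the very first character.
The match spans [0:3] → 'vhm'.

'vhm'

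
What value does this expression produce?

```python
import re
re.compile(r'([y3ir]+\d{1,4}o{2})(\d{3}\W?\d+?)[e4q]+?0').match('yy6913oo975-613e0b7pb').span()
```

The pattern matches one or more of one of [y3ir], then 1 to 4 of a digit, then exactly 2 of the literal 'o' (captured); then exactly 3 of a digit, then optionally a non-word character, then one or more of a digit (lazy) (captured); then one or more of one of [e4q] (lazy), then a literal '0'.
With `match`, the pattern is implicitly anchored at the beginning.
The match spans [0:17] → 'yy6913oo975-613e0'.
Captured: group 1 = 'yy6913oo', group 2 = '975-613'.

(0, 17)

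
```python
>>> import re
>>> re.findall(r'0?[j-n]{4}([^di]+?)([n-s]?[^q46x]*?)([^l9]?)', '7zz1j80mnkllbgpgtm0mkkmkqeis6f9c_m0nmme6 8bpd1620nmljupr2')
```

Because the quantifier is non-greedy, it stops expanding at the earliest point where the rest of the pattern can succeed.
`findall` packs the 3 group values into a tuple for every match.

[('l', '', 'b'), ('k', 'q', 'e'), ('u', 'p', 'r')]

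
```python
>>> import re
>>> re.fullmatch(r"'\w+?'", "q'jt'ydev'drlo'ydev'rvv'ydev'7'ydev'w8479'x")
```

None

For `fullmatch`, every character of the input must be accounted for by the pattern.
Here there's no way to consume every character, so the call returns None.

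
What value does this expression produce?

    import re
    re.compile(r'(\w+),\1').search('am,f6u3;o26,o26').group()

'o26,o26'

A backreference is literal: `\1` must see the identical characters the first group matched.
`re.search` scans for the first position where the pattern succeeds.
The match spans [8:15] → 'o26,o26'.
Captured: group 1 = 'o26'.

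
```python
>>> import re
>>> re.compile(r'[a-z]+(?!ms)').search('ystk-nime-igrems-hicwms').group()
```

'ystk'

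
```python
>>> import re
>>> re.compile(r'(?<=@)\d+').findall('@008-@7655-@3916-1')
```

['008', '7655', '3916']

Because the assertion is zero-width, the text it checks is not consumed and won't appear in the result.
Walking the string: at [1:4] → '008'; at [6:10] → '7655'; at [12:16] → '3916'.
`findall` yields the raw match text (3 of them) because the pattern has no groups.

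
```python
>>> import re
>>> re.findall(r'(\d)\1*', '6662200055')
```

The backreference `\1` re-matches whatever the first group consumed, character for character.
One capturing group, so `findall` returns just the captured substring from each match — 4 in all.

['6', '2', '0', '5']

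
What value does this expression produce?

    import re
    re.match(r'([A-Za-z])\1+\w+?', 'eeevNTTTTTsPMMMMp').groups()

('e',)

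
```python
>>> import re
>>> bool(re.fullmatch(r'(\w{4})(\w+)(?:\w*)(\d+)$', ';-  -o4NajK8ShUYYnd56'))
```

False

This matches exactly 4 of a word character (captured); then one or more of a word character (captured); then zero or more of a word character (non-capturing group); then one or more of a digit (captured); then anchored at the end.
`re.fullmatch` is like wrapping the pattern in `^…$` (in single-line mode).
Here there's no way to consume every character, so the call returns None, and `bool(None)` is False.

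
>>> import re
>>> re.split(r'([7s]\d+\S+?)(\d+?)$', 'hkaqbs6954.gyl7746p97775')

Because the pattern has a capturing group, `split` also inserts each captured text between the pieces.

['hkaqb', 's6954.gyl7746p', '97775', '']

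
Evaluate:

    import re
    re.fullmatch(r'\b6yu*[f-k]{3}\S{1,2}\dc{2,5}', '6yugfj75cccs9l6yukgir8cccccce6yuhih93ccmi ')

For `fullmatch`, every character of the input must be accounted for by the pattern.
Here the pattern can't cover the whole string, so the call returns None.

None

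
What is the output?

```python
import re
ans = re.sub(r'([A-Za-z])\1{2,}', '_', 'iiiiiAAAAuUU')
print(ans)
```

The backreference `\1` re-matches whatever the first group consumed, character for character.
Every occurrence is swapped for '_'.

__uUU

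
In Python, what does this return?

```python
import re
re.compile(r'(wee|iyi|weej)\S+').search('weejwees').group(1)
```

'wee'

The match spans [0:8] → 'weejwees'.
Captured: group 1 = 'wee'.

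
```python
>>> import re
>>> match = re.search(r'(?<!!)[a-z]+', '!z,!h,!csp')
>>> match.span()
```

A negative assertion filters positions out without eating any characters.
The match spans [8:10] → 'sp'.

(8, 10)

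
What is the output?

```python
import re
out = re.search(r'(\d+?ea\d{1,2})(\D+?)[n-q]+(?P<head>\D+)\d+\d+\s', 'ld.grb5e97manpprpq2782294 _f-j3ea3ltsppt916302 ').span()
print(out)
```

(30, 47)

The match spans [30:47] → '3ea3ltsppt916302 '.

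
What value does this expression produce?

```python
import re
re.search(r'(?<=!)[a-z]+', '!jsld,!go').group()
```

'jsld'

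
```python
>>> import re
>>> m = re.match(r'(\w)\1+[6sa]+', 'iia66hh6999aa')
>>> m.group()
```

`re.match` won't scan ahead — the pattern has to work from the very first character.
The match spans [0:5] → 'iia66'.

'iia66'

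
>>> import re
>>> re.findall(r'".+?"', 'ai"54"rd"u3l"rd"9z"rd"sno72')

['"54"', '"u3l"', '"9z"']

Lazy quantifiers expand one character at a time until the remainder of the pattern can match.
No capturing groups, so `findall` returns the 3 full match strings.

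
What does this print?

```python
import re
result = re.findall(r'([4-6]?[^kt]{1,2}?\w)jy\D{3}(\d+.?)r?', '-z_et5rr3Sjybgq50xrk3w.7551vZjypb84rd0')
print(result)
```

[('r3S', '50x')]

2 groups means the one result is a tuple of 2 captured strings — 1 here.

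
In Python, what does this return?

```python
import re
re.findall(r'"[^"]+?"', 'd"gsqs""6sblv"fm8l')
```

['"gsqs"', '"6sblv"']

Walking the string: at [1:7] → '"gsqs"'; at [7:14] → '"6sblv"'.
Since nothing is captured, `findall` lists the 2 matched substrings directly.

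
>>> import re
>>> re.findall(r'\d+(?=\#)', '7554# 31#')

['7554', '31']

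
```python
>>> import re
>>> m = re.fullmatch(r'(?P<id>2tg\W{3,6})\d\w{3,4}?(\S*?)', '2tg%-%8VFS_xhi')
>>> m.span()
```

(0, 14)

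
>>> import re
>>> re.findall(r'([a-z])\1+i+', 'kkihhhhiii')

['k', 'h']

A backreference is literal: `\1` must see the identical characters the first group matched.
One capturing group, so `findall` returns just the captured substring from each match — 2 in all.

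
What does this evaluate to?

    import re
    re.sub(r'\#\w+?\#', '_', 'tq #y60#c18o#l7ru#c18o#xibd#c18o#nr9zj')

'tq _c18o_c18o_c18o#nr9zj'

Matches: at [3:8] → '#y60#'; at [12:18] → '#l7ru#'; at [22:28] → '#xibd#'.
Every occurrence is swapped for '_'.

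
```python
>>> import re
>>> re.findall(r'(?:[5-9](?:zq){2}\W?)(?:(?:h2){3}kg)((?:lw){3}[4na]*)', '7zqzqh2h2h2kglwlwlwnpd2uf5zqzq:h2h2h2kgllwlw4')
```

This matches a character in [5-9], then the literal 'zq' repeated 2 times, then optionally a non-word character (non-capturing group); then the literal 'h2' repeated 3 times, then the literal 'kg' (non-capturing group); then the literal 'lw' repeated 3 times, then zero or more of one of [4na] (captured).
Matches: at [0:20] match '7zqzqh2h2h2kglwlwlwn', group 1 = 'lwlwlwn'.
Because there's exactly one group, `findall` drops the full match and keeps group 1 from the one hit.

['lwlwlwn']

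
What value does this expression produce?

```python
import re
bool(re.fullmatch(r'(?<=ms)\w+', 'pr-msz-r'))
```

Because the assertion is zero-width, the text it checks is not consumed and won't appear in the result.
`fullmatch` succeeds only if the pattern covers the string from start to end.
Here the pattern can't cover the whole string, so the call returns None, and `bool(None)` is False.

False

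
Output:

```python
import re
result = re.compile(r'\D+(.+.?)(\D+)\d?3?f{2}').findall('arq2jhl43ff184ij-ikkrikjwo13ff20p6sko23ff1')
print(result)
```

[('2jhl43ff184ij-ikkrikjwo13ff20p6sk', 'o')]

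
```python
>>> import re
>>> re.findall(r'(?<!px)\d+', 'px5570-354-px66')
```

Because the assertion is negative and zero-width, positions next to the forbidden text are skipped.
Walking the string: at [3:6] → '570'; at [7:10] → '354'; at [14:15] → '6'.
No capturing groups, so `findall` returns the 3 full match strings.

['570', '354', '6']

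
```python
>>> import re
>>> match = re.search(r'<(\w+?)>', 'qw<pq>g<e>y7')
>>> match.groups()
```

('pq',)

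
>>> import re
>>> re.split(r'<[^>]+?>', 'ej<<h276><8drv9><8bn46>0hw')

Matches to split on: at [2:9] → '<<h276>'; at [9:16] → '<8drv9>'; at [16:23] → '<8bn46>'.
The string is cut at each match, leaving 4 pieces.

['ej', '', '', '0hw']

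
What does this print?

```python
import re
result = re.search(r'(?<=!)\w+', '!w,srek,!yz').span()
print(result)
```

The `(?=…)`/`(?<=…)` assertion just peeks at neighbouring text; it doesn't advance the match position.
The match spans [1:2] → 'w'.

(1, 2)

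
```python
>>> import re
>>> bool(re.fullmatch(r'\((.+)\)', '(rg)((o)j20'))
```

False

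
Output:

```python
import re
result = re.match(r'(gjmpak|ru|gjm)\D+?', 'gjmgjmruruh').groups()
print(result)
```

`match` is anchored at position 0; if the pattern doesn't fit there, it returns None.
The match spans [0:4] → 'gjmg'.
Captured: group 1 = 'gjm'.

('gjm',)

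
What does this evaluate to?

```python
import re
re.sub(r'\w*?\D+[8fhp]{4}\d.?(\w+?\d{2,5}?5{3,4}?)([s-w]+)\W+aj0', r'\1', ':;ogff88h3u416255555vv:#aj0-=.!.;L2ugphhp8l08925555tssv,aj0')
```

'416255555-=.!.;08925555'

Pattern: zero or more of a word character (lazy), then one or more of a non-digit; then exactly 4 of one of [8fhp], then a digit, then optionally any character; then one or more of a word character (lazy), then 2 to 5 of a digit (lazy), then 3 to 4 of a literal '5' (lazy) (captured); then one or more of a character in [s-w] (captured); then one or more of a non-word character, then the literal 'aj0'.
Each match is replaced using the text its own group 1 captured.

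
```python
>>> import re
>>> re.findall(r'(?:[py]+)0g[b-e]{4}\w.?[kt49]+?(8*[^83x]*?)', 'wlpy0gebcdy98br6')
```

Lazy quantifiers expand one character at a time until the remainder of the pattern can match.
`findall` collects group 1 from the one match (1 total).

['8']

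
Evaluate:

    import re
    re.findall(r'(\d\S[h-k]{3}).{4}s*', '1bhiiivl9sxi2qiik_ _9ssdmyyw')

['1bhii', '2qiik']

The pattern matches a digit, then a non-whitespace character, then exactly 3 of a character in [h-k] (captured); then exactly 4 of any character, then zero or more of a literal 's'.
With a single group, `findall` returns only what that group captured — 2 items.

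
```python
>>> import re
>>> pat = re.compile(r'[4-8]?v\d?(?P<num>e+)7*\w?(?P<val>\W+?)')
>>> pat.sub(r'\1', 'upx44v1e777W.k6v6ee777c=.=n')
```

The pattern matches optionally a character in [4-8], then a literal 'v', then optionally a digit; then one or more of a literal 'e' (captured as 'num'); then zero or more of the literal '7', then optionally a word character; then one or more of a non-word character (lazy) (captured as 'val').
Matches: at [4:13] → '4v1e777W.'; at [14:24] → '6v6ee777c='.
The replacement refers to a captured group, so each match is rewritten using its own captured text.

'upx4ekee.=n'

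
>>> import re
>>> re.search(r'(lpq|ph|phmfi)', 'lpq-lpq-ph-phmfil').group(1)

'lpq'

The match spans [0:3] → 'lpq'.
Captured: group 1 = 'lpq'.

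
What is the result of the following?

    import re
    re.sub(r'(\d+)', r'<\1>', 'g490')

The replacement refers to a captured group, so each match is rewritten using its own captured text.

'g<490>'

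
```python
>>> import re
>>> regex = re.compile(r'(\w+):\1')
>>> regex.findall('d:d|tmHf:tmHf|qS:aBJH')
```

`\1` is not a pattern — it's the concrete string captured by group 1, re-applied verbatim.
With a single group, `findall` returns only what that group captured — 2 items.

['d', 'tmHf']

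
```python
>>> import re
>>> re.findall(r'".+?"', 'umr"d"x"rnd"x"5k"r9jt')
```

['"d"', '"rnd"', '"5k"']

A non-greedy quantifier consumes as few characters as it can — just enough that the remainder of the pattern still matches from where it stops; whatever follows it matches normally.
Since nothing is captured, `findall` lists the 3 matched substrings directly.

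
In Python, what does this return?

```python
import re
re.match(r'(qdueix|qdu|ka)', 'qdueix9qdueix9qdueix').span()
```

(0, 6)

`match` is anchored at position 0; if the pattern doesn't fit there, it returns None.
The match spans [0:6] → 'qdueix'.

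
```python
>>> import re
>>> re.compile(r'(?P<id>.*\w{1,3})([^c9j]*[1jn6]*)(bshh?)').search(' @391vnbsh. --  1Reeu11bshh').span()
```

Pattern: zero or more of any character, then 1 to 3 of a word character (captured as 'id'); then zero or more of any character except [c9j], then zero or more of one of [1jn6] (captured); then the literal 'bsh', then optionally a literal 'h' (captured).
Unlike `match`, `search` isn't anchored — it looks for the pattern anywhere in the string.
The match spans [0:27] → ' @391vnbsh. --  1Reeu11bshh'.
Captured: group 1 = ' @391vnbsh. --  1Reeu11', group 2 = '', group 3 = 'bshh'.

(0, 27)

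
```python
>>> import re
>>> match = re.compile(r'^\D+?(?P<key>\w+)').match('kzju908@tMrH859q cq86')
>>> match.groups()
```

This matches anchored at the start of the string; then one or more of a non-digit (lazy); then one or more of a word character (captured as 'key').
The `?` after the quantifier makes it lazy — it takes as little as possible before letting the rest of the pattern try.
`re.match` only tries the pattern at the start of the string.
The match spans [0:7] → 'kzju908'.
Captured: group 1 = 'zju908'.

('zju908',)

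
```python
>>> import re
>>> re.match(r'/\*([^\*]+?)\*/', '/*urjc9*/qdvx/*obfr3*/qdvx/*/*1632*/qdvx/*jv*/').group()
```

'/*urjc9*/'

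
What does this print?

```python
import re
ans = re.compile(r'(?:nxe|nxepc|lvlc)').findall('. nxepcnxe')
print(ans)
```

The regex engine tests alternatives in the order written; an earlier branch that matches wins even if a later one would match more.
Walking the string: at [2:5] → 'nxe'; at [7:10] → 'nxe'.
Since nothing is captured, `findall` lists the 2 matched substrings directly.

['nxe', 'nxe']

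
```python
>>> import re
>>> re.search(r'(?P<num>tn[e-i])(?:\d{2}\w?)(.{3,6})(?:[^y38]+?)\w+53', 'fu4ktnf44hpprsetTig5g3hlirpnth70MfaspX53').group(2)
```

'pprset'

Pattern: the literal 'tn', then a character in [e-i] (captured as 'num'); then exactly 2 of a digit, then optionally a word character (non-capturing group); then 3 to 6 of any character (captured); then one or more of any character except [y38] (lazy) (non-capturing group); then one or more of a word character, then the literal '53'.
`re.search` tries every starting position until one works.
The match spans [4:40] → 'tnf44hpprsetTig5g3hlirpnth70MfaspX53'.
Captured: group 1 = 'tnf', group 2 = 'pprset'.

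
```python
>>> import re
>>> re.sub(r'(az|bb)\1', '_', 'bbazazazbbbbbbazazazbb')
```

'bb_az_bb_azbb'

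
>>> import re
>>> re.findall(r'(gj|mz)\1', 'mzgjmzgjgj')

After group 1 captures some text, `\1` only succeeds where that same text appears again.
`findall` collects group 1 from the one match (1 total).

['gj']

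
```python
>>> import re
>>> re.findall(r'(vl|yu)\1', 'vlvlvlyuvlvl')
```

After group 1 captures some text, `\1` only succeeds where that same text appears again.
Matches: at [0:4] match 'vlvl', group 1 = 'vl'; at [8:12] match 'vlvl', group 1 = 'vl'.
With a single group, `findall` returns only what that group captured — 2 items.

['vl', 'vl']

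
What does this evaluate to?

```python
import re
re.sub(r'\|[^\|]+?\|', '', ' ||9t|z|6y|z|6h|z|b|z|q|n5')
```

' |zzzzn5'

Matches: at [2:6] → '|9t|'; at [7:11] → '|6y|'; at [12:16] → '|6h|'; at [17:20] → '|b|'; at [21:24] → '|q|'.
Every occurrence is swapped for ''.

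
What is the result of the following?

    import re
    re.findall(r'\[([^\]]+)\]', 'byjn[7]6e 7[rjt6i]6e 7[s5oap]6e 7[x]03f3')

['7', 'rjt6i', 's5oap', 'x']

One capturing group, so `findall` returns just the captured substring from each match — 4 in all.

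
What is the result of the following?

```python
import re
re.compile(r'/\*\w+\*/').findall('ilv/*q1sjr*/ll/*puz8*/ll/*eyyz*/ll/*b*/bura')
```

Walking the string: at [3:12] → '/*q1sjr*/'; at [14:22] → '/*puz8*/'; at [24:32] → '/*eyyz*/'; at [34:39] → '/*b*/'.
Since nothing is captured, `findall` lists the 4 matched substrings directly.

['/*q1sjr*/', '/*puz8*/', '/*eyyz*/', '/*b*/']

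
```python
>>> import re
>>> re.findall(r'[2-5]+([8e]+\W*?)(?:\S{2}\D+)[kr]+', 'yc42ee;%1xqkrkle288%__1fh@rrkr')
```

This matches one or more of a character in [2-5]; then one or more of one of [8e], then zero or more of a non-word character (lazy) (captured); then exactly 2 of a non-whitespace character, then one or more of a non-digit (non-capturing group); then one or more of one of [kr].
A `+?`/`*?`/`{m,n}?` starts at its minimum and grows only as far as needed for what follows to match.
Matches: at [2:14] match '42ee;%1xqkrk', group 1 = 'ee;'.
With a single group, `findall` returns only what that group captured — 1 item.

['ee;']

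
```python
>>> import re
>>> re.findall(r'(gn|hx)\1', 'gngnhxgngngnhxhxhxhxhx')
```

`\1` is not a pattern — it's the concrete string captured by group 1, re-applied verbatim.
Walking the string: at [0:4] match 'gngn', group 1 = 'gn'; at [6:10] match 'gngn', group 1 = 'gn'; at [12:16] match 'hxhx', group 1 = 'hx'; at [16:20] match 'hxhx', group 1 = 'hx'.
One capturing group, so `findall` returns just the captured substring from each match — 4 in all.

['gn', 'gn', 'hx', 'hx']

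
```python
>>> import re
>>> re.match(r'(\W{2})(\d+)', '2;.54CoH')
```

None

This matches exactly 2 of a non-word character (captured); then one or more of a digit (captured).
With `match`, the pattern is implicitly anchored at the beginning.
Here position 0 doesn't satisfy it, so the call returns None.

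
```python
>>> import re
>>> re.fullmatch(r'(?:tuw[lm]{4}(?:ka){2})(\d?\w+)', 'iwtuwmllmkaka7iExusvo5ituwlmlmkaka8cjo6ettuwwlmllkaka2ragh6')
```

None

`fullmatch` succeeds only if the pattern covers the string from start to end.
Here the pattern can't cover the whole string, so the call returns None.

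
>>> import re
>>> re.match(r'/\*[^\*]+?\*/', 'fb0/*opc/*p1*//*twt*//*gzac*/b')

None

`match` is anchored at position 0; if the pattern doesn't fit there, it returns None.
Here the pattern fails at index 0, so the call returns None.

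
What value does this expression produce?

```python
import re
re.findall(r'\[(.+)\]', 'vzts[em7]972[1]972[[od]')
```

Because there's exactly one group, `findall` drops the full match and keeps group 1 from the one hit.

['em7]972[1]972[[od']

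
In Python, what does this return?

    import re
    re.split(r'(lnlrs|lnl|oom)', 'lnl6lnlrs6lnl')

['', 'lnl', '6', 'lnlrs', '6', 'lnl', '']

The regex engine tests alternatives in the order written; an earlier branch that matches wins even if a later one would match more.
Because the pattern has a capturing group, `split` also inserts each captured text between the pieces.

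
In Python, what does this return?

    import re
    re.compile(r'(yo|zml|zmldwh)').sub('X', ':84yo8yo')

Matches: at [3:5] → 'yo'; at [6:8] → 'yo'.
Every occurrence is swapped for 'X'.

':84X8X'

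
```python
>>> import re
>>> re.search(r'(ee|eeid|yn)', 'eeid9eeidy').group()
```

'ee'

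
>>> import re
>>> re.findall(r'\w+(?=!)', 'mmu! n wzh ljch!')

The `(?=…)`/`(?<=…)` assertion just peeks at neighbouring text; it doesn't advance the match position.
Matches: at [0:3] → 'mmu'; at [11:15] → 'ljch'.
`findall` yields the raw match text (2 of them) because the pattern has no groups.

['mmu', 'ljch']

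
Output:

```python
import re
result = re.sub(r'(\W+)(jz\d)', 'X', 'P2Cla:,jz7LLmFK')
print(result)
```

P2ClaXLLmFK

Pattern: one or more of a non-word character (captured); then the literal 'jz', then a digit (captured).
Matches: at [5:10] → ':,jz7'.
Each match is replaced by 'X'.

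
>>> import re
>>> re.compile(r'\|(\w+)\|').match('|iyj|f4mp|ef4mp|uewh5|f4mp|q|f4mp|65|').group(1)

`match` is anchored at position 0; if the pattern doesn't fit there, it returns None.
The match spans [0:5] → '|iyj|'.
Captured: group 1 = 'iyj'.

'iyj'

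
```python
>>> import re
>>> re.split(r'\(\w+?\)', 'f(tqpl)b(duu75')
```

Matches to split on: at [1:7] → '(tqpl)'.
The string is cut at each match, leaving 2 pieces.

['f', 'b(duu75']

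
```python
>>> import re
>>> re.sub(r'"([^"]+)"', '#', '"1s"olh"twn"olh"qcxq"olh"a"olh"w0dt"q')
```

'#olh#olh#olh#olh#q'

Matches: at [0:4] → '"1s"'; at [7:12] → '"twn"'; at [15:21] → '"qcxq"'; at [24:27] → '"a"'; at [30:36] → '"w0dt"'.
Each match is replaced by '#'.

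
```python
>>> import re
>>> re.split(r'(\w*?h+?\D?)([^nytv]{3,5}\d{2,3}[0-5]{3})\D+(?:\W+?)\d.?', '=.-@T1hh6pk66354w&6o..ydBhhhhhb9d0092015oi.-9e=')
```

A non-greedy quantifier consumes as few characters as it can — just enough that the remainder of the pattern still matches from where it stops; whatever follows it matches normally.
With a capturing group present, the delimiter's captured portion is kept in the result list.

['=.-@', 'T1hh', '6pk66354', '..', 'ydBhhhh', 'hb9d0092015', '=']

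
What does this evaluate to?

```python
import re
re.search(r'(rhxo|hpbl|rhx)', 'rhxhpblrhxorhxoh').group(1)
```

'rhx'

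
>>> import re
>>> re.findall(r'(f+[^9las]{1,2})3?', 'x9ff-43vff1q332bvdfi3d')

['ff-4', 'ff1q', 'fi3']

This matches one or more of the literal 'f', then 1 to 2 of any character except [9las] (captured); then optionally a literal '3'.
Matches: at [2:7] match 'ff-43', group 1 = 'ff-4'; at [8:13] match 'ff1q3', group 1 = 'ff1q'; at [18:21] match 'fi3', group 1 = 'fi3'.
`findall` collects group 1 from each match (3 total).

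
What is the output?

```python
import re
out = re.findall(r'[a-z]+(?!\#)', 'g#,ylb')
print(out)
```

['ylb']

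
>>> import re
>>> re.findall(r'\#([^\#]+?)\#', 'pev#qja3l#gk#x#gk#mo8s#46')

Matches: at [3:10] match '#qja3l#', group 1 = 'qja3l'; at [12:15] match '#x#', group 1 = 'x'; at [17:23] match '#mo8s#', group 1 = 'mo8s'.
With a single group, `findall` returns only what that group captured — 3 items.

['qja3l', 'x', 'mo8s']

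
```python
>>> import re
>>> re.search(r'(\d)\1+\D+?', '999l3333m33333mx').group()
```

The backreference `\1` re-matches whatever the first group consumed, character for character.
The match spans [0:4] → '999l'.

'999l'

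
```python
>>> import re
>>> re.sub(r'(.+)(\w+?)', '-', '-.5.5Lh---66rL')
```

Every occurrence is swapped for '-'.

'-'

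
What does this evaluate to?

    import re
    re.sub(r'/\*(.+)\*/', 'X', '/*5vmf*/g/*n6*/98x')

Matches: at [0:15] → '/*5vmf*/g/*n6*/'.
Each match is replaced by 'X'.

'X98x'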